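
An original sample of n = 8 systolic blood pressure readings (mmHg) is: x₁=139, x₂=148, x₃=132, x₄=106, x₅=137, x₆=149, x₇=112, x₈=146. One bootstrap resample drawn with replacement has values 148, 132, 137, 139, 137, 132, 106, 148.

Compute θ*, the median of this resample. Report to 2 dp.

Sorted: 106, 132, 132, 137, 137, 139, 148, 148
Median = average of the two middle values = 137.00

θ* = 137.00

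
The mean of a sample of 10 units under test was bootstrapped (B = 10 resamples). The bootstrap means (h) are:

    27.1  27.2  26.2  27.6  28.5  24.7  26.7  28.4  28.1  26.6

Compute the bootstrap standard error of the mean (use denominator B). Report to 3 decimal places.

Bootstrap SE is the standard deviation of the 10 replicate means.
Mean of replicates: (27.1 + 27.2 + 26.2 + 27.6 + 28.5 + 24.7 + 26.7 + 28.4 + 28.1 + 26.6) / 10 = 271.1000 / 10 = 27.1100
Sum of squared deviations: (−0.0100)² + (+0.0900)² + (−0.9100)² + (+0.4900)² + (+1.3900)² + (−2.4100)² + (−0.4100)² + (+1.2900)² + (+0.9900)² + (−0.5100)² = 11.8890
Variance = 11.8890 / 10 = 1.1889
SE* = √1.1889

SE* = 1.090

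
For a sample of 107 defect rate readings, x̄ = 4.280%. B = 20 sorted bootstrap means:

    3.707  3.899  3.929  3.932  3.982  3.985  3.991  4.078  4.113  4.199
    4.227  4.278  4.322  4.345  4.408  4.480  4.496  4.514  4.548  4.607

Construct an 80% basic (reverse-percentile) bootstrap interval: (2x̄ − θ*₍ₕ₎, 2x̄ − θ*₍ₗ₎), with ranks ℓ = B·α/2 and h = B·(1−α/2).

(4.046, 4.661)

Percentile endpoints at ranks 2 and 18: θ*₍2₎ = 3.899, θ*₍18₎ = 4.514.
Basic interval reflects these around x̄:
  lower = 2 × 4.280 − 4.514 = 4.046
  upper = 2 × 4.280 − 3.899 = 4.661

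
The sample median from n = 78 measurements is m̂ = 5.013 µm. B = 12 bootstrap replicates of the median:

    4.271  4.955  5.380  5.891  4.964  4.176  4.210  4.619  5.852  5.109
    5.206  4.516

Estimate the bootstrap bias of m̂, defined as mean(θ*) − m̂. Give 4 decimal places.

mean(θ*) = (4.271 + 4.955 + 5.380 + 5.891 + 4.964 + 4.176 + 4.210 + 4.619 + 5.852 + 5.109 + 5.206 + 4.516) / 12 = 4.92908
bias = 4.92908 − 5.013

bias = −0.0839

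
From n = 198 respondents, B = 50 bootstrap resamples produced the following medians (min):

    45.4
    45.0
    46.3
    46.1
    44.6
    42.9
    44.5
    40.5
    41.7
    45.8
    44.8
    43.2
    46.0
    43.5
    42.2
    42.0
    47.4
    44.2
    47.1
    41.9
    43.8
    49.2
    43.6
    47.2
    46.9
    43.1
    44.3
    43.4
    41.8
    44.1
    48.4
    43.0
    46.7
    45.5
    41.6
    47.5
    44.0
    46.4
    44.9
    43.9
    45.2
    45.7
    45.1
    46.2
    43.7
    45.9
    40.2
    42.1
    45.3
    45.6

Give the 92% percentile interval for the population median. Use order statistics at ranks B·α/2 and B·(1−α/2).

(40.5, 47.5)

Sorted replicates: 40.2, 40.5, 41.6, 41.7, 41.8, 41.9, 42.0, 42.1, 42.2, 42.9, 43.0, 43.1, 43.2, 43.4, 43.5, 43.6, 43.7, 43.8, 43.9, 44.0, 44.1, 44.2, 44.3, 44.5, 44.6, 44.8, 44.9, 45.0, 45.1, 45.2, 45.3, 45.4, 45.5, 45.6, 45.7, 45.8, 45.9, 46.0, 46.1, 46.2, 46.3, 46.4, 46.7, 46.9, 47.1, 47.2, 47.4, 47.5, 48.4, 49.2
α = 0.08; lower rank = 50 × 0.040 = 2; upper rank = 50 × 0.960 = 48.
The 2nd smallest replicate is 40.5; the 48th is 47.5.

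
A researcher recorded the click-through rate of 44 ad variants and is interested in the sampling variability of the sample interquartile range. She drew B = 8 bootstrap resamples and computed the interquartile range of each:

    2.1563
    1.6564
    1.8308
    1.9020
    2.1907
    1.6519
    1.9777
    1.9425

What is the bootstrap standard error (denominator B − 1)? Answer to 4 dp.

SE* = 0.2008

Bootstrap SE is the standard deviation of the 8 replicate interquartile ranges.
Mean of replicates: (2.1563 + 1.6564 + 1.8308 + 1.9020 + 2.1907 + 1.6519 + 1.9777 + 1.9425) / 8 = 15.30830 / 8 = 1.91354
Sum of squared deviations: (+0.24276)² + (−0.25714)² + (−0.08274)² + (−0.01154)² + (+0.27716)² + (−0.26164)² + (+0.06416)² + (+0.02896)² = 0.28226
Variance = 0.28226 / 7 = 0.04032
SE* = √0.04032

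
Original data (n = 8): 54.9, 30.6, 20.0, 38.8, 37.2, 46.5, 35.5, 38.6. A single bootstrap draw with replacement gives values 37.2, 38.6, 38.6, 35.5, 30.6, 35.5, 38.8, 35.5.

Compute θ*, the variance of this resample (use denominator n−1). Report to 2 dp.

Mean = 36.2875; sum of squared deviations = 52.0487
s² = 52.0487 / 7 = 7.4355

θ* = 7.44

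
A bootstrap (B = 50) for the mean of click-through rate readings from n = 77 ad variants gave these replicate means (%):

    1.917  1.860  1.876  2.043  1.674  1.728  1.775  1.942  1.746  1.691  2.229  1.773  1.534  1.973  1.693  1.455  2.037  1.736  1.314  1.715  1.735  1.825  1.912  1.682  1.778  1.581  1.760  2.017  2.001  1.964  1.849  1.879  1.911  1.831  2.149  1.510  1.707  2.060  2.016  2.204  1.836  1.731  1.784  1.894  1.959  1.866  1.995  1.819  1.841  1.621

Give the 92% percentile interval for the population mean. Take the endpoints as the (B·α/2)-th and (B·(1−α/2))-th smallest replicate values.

Sorted replicates: 1.314, 1.455, 1.510, 1.534, 1.581, 1.621, 1.674, 1.682, 1.691, 1.693, 1.707, 1.715, 1.728, 1.731, 1.735, 1.736, 1.746, 1.760, 1.773, 1.775, 1.778, 1.784, 1.819, 1.825, 1.831, 1.836, 1.841, 1.849, 1.860, 1.866, 1.876, 1.879, 1.894, 1.911, 1.912, 1.917, 1.942, 1.959, 1.964, 1.973, 1.995, 2.001, 2.016, 2.017, 2.037, 2.043, 2.060, 2.149, 2.204, 2.229
α = 0.08; lower rank = 50 × 0.040 = 2; upper rank = 50 × 0.960 = 48.
The 2nd smallest replicate is 1.455; the 48th is 2.149.

(1.455, 2.149)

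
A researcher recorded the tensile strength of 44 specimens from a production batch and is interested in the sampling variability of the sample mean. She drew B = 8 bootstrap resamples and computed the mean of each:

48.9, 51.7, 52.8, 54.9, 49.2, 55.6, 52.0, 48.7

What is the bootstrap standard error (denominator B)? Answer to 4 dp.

Bootstrap SE is the standard deviation of the 8 replicate means.
Mean of replicates: (48.9 + 51.7 + 52.8 + 54.9 + 49.2 + 55.6 + 52.0 + 48.7) / 8 = 413.80000 / 8 = 51.72500
Sum of squared deviations: (−2.82500)² + (−0.02500)² + (+1.07500)² + (+3.17500)² + (−2.52500)² + (+3.87500)² + (+0.27500)² + (−3.02500)² = 49.83500
Variance = 49.83500 / 8 = 6.22937
SE* = √6.22937

SE* = 2.4959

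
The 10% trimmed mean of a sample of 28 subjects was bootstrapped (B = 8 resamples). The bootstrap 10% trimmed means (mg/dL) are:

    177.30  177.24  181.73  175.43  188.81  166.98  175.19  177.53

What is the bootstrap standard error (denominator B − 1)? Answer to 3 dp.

Bootstrap SE is the standard deviation of the 8 replicate 10% trimmed means.
Mean of replicates: (177.30 + 177.24 + 181.73 + 175.43 + 188.81 + 166.98 + 175.19 + 177.53) / 8 = 1420.2100 / 8 = 177.5263
Sum of squared deviations: (−0.2262)² + (−0.2862)² + (+4.2037)² + (−2.0962)² + (+11.2837)² + (−10.5463)² + (−2.3363)² + (+0.0037)² = 266.2034
Variance = 266.2034 / 7 = 38.0291
SE* = √38.0291

SE* = 6.167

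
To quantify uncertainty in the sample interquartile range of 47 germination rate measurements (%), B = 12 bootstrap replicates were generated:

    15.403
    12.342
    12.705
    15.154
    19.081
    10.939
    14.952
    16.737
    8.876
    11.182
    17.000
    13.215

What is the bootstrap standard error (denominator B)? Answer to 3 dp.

SE* = 2.815

Bootstrap SE is the standard deviation of the 12 replicate interquartile ranges.
Mean of replicates: (15.403 + 12.342 + 12.705 + 15.154 + 19.081 + 10.939 + 14.952 + 16.737 + 8.876 + 11.182 + 17.000 + 13.215) / 12 = 167.5860 / 12 = 13.9655
Sum of squared deviations: (+1.4375)² + (−1.6235)² + (−1.2605)² + (+1.1885)² + (+5.1155)² + (−3.0265)² + (+0.9865)² + (+2.7715)² + (−5.0895)² + (−2.7835)² + (+3.0345)² + (−0.7505)² = 95.1083
Variance = 95.1083 / 12 = 7.9257
SE* = √7.9257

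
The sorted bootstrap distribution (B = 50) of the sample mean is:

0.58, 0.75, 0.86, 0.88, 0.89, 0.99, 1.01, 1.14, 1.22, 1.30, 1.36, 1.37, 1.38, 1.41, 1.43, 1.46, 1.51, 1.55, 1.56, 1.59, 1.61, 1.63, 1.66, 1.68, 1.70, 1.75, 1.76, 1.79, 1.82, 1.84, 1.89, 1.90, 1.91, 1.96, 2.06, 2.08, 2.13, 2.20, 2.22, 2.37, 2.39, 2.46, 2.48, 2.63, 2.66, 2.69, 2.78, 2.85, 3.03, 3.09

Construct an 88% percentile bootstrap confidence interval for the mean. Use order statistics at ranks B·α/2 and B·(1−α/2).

(0.86, 2.78)

α = 0.12; lower rank = 50 × 0.060 = 3; upper rank = 50 × 0.940 = 47.
The 3rd smallest replicate is 0.86; the 47th is 2.78.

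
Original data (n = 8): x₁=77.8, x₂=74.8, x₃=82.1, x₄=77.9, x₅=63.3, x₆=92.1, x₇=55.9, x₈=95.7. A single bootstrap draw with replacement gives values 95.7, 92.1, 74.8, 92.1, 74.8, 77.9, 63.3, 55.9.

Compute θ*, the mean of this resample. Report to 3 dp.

θ* = 78.325

Mean = (95.7 + 92.1 + 74.8 + 92.1 + 74.8 + 77.9 + 63.3 + 55.9) / 8 = 626.60 / 8 = 78.325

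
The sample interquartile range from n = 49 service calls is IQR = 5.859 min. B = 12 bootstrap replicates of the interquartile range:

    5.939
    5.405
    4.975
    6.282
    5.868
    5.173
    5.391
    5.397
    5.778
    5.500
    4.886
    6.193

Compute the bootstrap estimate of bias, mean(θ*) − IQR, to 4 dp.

bias = −0.2934

mean(θ*) = (5.939 + 5.405 + 4.975 + 6.282 + 5.868 + 5.173 + 5.391 + 5.397 + 5.778 + 5.500 + 4.886 + 6.193) / 12 = 5.56558
bias = 5.56558 − 5.859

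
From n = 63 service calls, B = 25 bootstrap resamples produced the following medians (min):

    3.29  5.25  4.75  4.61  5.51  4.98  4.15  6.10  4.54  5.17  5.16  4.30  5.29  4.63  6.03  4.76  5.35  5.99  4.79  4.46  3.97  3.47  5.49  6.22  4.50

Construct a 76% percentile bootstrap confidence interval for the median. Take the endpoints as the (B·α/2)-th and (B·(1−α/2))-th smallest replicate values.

Sorted replicates: 3.29, 3.47, 3.97, 4.15, 4.30, 4.46, 4.50, 4.54, 4.61, 4.63, 4.75, 4.76, 4.79, 4.98, 5.16, 5.17, 5.25, 5.29, 5.35, 5.49, 5.51, 5.99, 6.03, 6.10, 6.22
α = 0.24; lower rank = 25 × 0.120 = 3; upper rank = 25 × 0.880 = 22.
The 3rd smallest replicate is 3.97; the 22nd is 5.99.

(3.97, 5.99)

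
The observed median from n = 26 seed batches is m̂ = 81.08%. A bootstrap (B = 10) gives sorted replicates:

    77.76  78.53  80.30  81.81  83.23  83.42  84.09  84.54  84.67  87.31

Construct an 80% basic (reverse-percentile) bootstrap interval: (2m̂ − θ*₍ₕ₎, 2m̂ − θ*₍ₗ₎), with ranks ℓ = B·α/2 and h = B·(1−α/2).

(77.49, 84.40)

Percentile endpoints at ranks 1 and 9: θ*₍1₎ = 77.76, θ*₍9₎ = 84.67.
Basic interval reflects these around m̂:
  lower = 2 × 81.08 − 84.67 = 77.49
  upper = 2 × 81.08 − 77.76 = 84.40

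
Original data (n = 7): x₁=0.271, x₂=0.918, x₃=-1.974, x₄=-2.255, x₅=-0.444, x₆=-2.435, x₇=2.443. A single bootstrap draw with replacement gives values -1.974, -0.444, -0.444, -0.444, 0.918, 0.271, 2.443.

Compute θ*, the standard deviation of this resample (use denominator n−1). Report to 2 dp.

Mean = 0.0466; sum of squared deviations = 11.3573
s² = 11.3573 / 6 = 1.8929
s = √1.8929 = 1.38

θ* = 1.38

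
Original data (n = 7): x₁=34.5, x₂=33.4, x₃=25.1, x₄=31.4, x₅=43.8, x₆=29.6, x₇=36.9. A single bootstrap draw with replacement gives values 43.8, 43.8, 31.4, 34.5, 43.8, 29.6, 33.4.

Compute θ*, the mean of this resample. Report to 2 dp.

θ* = 37.19

Mean = (43.8 + 43.8 + 31.4 + 34.5 + 43.8 + 29.6 + 33.4) / 7 = 260.30 / 7 = 37.19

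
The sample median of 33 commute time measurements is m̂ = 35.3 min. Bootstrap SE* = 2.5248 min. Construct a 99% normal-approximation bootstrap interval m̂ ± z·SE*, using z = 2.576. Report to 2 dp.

(28.80, 41.80)

Margin = 2.576 × 2.5248 = 6.504
Interval: 35.3 ± 6.504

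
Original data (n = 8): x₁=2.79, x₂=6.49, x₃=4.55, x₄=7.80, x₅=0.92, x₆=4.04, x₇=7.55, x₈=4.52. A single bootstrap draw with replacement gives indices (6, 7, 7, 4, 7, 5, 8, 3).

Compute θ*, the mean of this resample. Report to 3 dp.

θ* = 5.560

Resample values: 4.04, 7.55, 7.55, 7.80, 7.55, 0.92, 4.52, 4.55.
Mean = (4.04 + 7.55 + 7.55 + 7.80 + 7.55 + 0.92 + 4.52 + 4.55) / 8 = 44.480 / 8 = 5.560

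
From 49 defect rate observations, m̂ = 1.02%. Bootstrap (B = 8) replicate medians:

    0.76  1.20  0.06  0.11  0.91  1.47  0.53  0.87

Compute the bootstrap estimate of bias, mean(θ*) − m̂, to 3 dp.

mean(θ*) = (0.76 + 1.20 + 0.06 + 0.11 + 0.91 + 1.47 + 0.53 + 0.87) / 8 = 0.7388
bias = 0.7388 − 1.02

bias = −0.281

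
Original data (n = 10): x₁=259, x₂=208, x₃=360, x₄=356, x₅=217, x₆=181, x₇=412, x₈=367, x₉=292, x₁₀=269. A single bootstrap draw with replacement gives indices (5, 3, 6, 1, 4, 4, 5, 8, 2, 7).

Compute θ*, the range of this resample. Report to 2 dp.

θ* = 231.00

Resample values: 217, 360, 181, 259, 356, 356, 217, 367, 208, 412.
Range = 412 − 181 = 231.00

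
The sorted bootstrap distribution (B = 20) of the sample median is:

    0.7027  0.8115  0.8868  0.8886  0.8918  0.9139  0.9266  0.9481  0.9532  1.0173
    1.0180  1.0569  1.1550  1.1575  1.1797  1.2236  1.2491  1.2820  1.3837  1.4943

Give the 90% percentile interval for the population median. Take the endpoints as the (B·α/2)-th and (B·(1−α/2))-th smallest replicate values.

α = 0.10; lower rank = 20 × 0.050 = 1; upper rank = 20 × 0.950 = 19.
The 1st smallest replicate is 0.7027; the 19th is 1.3837.

(0.7027, 1.3837)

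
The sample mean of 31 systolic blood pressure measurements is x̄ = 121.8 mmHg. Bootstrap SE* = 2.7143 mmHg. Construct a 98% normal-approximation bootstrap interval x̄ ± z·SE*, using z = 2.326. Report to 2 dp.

(115.49, 128.11)

Margin = 2.326 × 2.7143 = 6.313
Interval: 121.8 ± 6.313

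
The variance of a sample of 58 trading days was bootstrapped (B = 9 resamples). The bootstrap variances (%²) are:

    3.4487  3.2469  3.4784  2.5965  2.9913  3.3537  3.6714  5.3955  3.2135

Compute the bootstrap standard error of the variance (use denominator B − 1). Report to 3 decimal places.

SE* = 0.780

Bootstrap SE is the standard deviation of the 9 replicate variances.
Mean of replicates: (3.4487 + 3.2469 + 3.4784 + 2.5965 + 2.9913 + 3.3537 + 3.6714 + 5.3955 + 3.2135) / 9 = 31.39590 / 9 = 3.48843
Sum of squared deviations: (−0.03973)² + (−0.24153)² + (−0.01003)² + (−0.89193)² + (−0.49713)² + (−0.13473)² + (+0.18297)² + (+1.90707)² + (−0.27493)² = 4.86683
Variance = 4.86683 / 8 = 0.60835
SE* = √0.60835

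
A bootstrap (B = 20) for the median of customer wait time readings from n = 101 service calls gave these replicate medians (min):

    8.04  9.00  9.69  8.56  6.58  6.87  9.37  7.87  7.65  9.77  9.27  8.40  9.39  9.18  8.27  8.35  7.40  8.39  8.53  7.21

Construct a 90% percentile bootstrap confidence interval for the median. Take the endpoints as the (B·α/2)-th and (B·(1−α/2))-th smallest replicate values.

(6.58, 9.69)

Sorted replicates: 6.58, 6.87, 7.21, 7.40, 7.65, 7.87, 8.04, 8.27, 8.35, 8.39, 8.40, 8.53, 8.56, 9.00, 9.18, 9.27, 9.37, 9.39, 9.69, 9.77
α = 0.10; lower rank = 20 × 0.050 = 1; upper rank = 20 × 0.950 = 19.
The 1st smallest replicate is 6.58; the 19th is 9.69.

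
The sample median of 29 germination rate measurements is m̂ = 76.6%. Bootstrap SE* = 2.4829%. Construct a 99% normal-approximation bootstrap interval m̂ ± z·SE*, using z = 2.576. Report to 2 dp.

(70.20, 83.00)

Margin = 2.576 × 2.4829 = 6.396
Interval: 76.6 ± 6.396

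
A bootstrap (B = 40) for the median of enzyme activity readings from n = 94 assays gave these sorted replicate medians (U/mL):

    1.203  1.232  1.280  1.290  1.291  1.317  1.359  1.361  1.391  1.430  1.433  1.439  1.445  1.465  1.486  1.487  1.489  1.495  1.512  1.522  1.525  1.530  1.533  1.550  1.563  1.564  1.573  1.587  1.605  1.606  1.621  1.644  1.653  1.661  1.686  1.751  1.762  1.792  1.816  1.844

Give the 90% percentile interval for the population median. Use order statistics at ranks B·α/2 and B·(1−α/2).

(1.232, 1.792)

α = 0.10; lower rank = 40 × 0.050 = 2; upper rank = 40 × 0.950 = 38.
The 2nd smallest replicate is 1.232; the 38th is 1.792.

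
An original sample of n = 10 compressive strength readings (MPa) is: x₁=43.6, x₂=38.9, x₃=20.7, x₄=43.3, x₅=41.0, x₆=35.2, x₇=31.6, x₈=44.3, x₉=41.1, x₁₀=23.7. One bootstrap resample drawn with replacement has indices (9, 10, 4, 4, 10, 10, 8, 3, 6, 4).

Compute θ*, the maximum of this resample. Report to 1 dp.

θ* = 44.3

Resample values: 41.1, 23.7, 43.3, 43.3, 23.7, 23.7, 44.3, 20.7, 35.2, 43.3.
Maximum = 44.3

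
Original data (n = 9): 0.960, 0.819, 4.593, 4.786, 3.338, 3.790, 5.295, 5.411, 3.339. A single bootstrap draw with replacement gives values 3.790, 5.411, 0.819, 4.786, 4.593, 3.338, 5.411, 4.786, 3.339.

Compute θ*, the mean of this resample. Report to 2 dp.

θ* = 4.03

Mean = (3.790 + 5.411 + 0.819 + 4.786 + 4.593 + 3.338 + 5.411 + 4.786 + 3.339) / 9 = 36.2730 / 9 = 4.03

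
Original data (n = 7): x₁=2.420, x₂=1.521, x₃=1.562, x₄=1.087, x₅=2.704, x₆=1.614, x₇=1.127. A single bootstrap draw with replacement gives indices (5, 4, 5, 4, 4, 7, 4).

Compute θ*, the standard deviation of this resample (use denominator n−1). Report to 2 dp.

θ* = 0.79

Resample values: 2.704, 1.087, 2.704, 1.087, 1.087, 1.127, 1.087.
Mean = 1.5547; sum of squared deviations = 3.6997
s² = 3.6997 / 6 = 0.6166
s = √0.6166 = 0.79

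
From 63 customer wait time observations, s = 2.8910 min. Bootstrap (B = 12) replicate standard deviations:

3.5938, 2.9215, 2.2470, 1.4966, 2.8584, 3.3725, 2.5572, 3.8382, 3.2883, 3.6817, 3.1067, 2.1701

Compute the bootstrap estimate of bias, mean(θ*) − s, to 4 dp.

mean(θ*) = (3.5938 + 2.9215 + 2.2470 + 1.4966 + 2.8584 + 3.3725 + 2.5572 + 3.8382 + 3.2883 + 3.6817 + 3.1067 + 2.1701) / 12 = 2.92767
bias = 2.92767 − 2.8910

bias = +0.0367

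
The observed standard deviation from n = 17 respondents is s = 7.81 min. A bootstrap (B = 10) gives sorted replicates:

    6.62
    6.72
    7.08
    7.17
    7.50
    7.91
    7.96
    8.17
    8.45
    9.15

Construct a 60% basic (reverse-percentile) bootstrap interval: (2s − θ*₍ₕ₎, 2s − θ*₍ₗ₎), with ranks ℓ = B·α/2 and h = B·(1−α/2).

Percentile endpoints at ranks 2 and 8: θ*₍2₎ = 6.72, θ*₍8₎ = 8.17.
Basic interval reflects these around s:
  lower = 2 × 7.81 − 8.17 = 7.45
  upper = 2 × 7.81 − 6.72 = 8.90

(7.45, 8.90)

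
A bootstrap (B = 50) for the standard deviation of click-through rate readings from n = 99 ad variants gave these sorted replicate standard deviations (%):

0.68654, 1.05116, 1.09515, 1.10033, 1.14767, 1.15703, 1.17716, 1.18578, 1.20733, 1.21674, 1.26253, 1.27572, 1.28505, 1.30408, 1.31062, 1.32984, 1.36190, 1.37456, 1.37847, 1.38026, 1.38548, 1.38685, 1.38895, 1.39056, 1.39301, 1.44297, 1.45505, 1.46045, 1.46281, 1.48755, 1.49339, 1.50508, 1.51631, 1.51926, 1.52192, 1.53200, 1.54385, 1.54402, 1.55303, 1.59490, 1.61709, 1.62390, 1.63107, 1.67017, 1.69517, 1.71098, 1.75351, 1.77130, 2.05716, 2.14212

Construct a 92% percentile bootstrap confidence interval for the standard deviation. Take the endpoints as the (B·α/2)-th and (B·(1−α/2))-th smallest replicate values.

α = 0.08; lower rank = 50 × 0.040 = 2; upper rank = 50 × 0.960 = 48.
The 2nd smallest replicate is 1.05116; the 48th is 1.77130.

(1.05116, 1.77130)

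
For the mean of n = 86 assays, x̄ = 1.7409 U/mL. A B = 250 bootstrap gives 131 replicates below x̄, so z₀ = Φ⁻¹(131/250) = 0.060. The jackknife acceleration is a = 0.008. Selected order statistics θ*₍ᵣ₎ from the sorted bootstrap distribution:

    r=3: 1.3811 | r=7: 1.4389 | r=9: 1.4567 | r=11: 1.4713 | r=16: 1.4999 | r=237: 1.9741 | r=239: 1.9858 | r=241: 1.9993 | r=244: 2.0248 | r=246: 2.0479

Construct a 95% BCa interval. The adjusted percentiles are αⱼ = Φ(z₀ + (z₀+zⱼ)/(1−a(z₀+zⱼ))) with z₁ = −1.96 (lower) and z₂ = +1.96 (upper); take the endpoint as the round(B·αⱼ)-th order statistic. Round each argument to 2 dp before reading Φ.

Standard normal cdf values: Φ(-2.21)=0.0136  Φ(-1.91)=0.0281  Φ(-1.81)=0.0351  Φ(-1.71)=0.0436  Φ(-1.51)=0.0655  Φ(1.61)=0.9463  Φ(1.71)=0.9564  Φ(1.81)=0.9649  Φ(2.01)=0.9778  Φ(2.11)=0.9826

(1.4567, 2.0479)

Lower: z₀ + z₁ = 0.060 + (-1.960) = -1.900; 1 − a(z₀+z₁) = 1 − (0.008)(-1.900) = 1.0152; argument = 0.060 + (-1.900)/1.0152 = -1.8116 → -1.81.
α₁ = Φ(-1.81) = 0.0351; rank = round(250 × 0.0351) = 9; θ*₍9₎ = 1.4567.
Upper: z₀ + z₂ = 2.020; 1 − a(z₀+z₂) = 0.9838; argument = 2.1132 → 2.11; α₂ = 0.9826; rank = 246; θ*₍246₎ = 2.0479.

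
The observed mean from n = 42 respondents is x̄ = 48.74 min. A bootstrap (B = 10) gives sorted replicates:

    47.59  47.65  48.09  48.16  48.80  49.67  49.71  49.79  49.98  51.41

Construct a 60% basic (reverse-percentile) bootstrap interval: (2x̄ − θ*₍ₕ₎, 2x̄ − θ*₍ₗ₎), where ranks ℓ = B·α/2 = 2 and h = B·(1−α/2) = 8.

(47.69, 49.83)

Percentile endpoints at ranks 2 and 8: θ*₍2₎ = 47.65, θ*₍8₎ = 49.79.
Basic interval reflects these around x̄:
  lower = 2 × 48.74 − 49.79 = 47.69
  upper = 2 × 48.74 − 47.65 = 49.83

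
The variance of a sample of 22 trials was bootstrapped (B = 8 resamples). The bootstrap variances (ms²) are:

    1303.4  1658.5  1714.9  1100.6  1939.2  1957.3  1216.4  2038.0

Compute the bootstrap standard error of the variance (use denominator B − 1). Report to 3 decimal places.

Bootstrap SE is the standard deviation of the 8 replicate variances.
Mean of replicates: (1303.4 + 1658.5 + 1714.9 + 1100.6 + 1939.2 + 1957.3 + 1216.4 + 2038.0) / 8 = 12928.3000 / 8 = 1616.0375
Sum of squared deviations: (−312.6375)² + (+42.4625)² + (+98.8625)² + (−515.4375)² + (+323.1625)² + (+341.2625)² + (−399.6375)² + (+421.9625)² = 933651.4587
Variance = 933651.4587 / 7 = 133378.7798
SE* = √133378.7798

SE* = 365.211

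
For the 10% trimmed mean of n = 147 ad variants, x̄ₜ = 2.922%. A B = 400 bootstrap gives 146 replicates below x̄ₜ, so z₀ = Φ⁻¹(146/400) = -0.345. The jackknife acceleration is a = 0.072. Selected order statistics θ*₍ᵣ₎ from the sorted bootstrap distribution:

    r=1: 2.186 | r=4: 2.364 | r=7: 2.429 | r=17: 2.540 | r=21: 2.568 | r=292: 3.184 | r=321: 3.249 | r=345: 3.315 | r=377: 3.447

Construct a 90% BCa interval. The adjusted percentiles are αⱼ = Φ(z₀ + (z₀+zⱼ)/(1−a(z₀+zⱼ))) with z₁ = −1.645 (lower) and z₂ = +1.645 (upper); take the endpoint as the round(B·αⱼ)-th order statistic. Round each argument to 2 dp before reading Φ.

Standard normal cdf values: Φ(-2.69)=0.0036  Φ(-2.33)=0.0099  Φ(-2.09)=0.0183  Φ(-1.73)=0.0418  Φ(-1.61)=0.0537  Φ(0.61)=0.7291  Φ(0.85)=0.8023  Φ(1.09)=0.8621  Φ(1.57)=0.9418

Lower: z₀ + z₁ = -0.345 + (-1.645) = -1.990; 1 − a(z₀+z₁) = 1 − (0.072)(-1.990) = 1.1433; argument = -0.345 + (-1.990)/1.1433 = -2.0856 → -2.09.
α₁ = Φ(-2.09) = 0.0183; rank = round(400 × 0.0183) = 7; θ*₍7₎ = 2.429.
Upper: z₀ + z₂ = 1.300; 1 − a(z₀+z₂) = 0.9064; argument = 1.0892 → 1.09; α₂ = 0.8621; rank = 345; θ*₍345₎ = 3.315.

(2.429, 3.315)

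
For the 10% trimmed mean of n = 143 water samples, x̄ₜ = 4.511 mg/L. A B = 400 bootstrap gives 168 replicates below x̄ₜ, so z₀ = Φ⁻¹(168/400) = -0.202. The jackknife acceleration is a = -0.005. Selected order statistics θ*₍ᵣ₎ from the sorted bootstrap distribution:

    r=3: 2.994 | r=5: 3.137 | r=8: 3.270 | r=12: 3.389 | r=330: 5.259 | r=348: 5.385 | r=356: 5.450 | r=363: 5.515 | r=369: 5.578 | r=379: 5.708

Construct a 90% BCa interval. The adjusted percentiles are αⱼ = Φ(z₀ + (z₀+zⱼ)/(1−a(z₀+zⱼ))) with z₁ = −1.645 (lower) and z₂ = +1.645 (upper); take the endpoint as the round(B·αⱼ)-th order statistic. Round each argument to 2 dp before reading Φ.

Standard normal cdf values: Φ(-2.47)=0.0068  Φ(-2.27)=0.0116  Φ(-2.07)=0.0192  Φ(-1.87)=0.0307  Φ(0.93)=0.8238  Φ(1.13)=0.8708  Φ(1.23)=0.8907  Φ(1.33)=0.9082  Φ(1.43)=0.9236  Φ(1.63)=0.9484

(3.270, 5.450)

Lower: z₀ + z₁ = -0.202 + (-1.645) = -1.847; 1 − a(z₀+z₁) = 1 − (-0.005)(-1.847) = 0.9908; argument = -0.202 + (-1.847)/0.9908 = -2.0662 → -2.07.
α₁ = Φ(-2.07) = 0.0192; rank = round(400 × 0.0192) = 8; θ*₍8₎ = 3.270.
Upper: z₀ + z₂ = 1.443; 1 − a(z₀+z₂) = 1.0072; argument = 1.2307 → 1.23; α₂ = 0.8907; rank = 356; θ*₍356₎ = 5.450.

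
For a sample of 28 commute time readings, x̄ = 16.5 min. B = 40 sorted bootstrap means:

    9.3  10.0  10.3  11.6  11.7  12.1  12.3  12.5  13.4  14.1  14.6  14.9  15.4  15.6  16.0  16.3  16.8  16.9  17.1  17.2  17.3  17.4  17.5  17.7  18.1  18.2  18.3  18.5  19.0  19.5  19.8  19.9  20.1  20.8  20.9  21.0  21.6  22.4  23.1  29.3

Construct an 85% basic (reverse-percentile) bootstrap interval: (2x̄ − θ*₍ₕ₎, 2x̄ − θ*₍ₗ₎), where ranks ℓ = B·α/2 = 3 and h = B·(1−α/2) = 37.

Percentile endpoints at ranks 3 and 37: θ*₍3₎ = 10.3, θ*₍37₎ = 21.6.
Basic interval reflects these around x̄:
  lower = 2 × 16.5 − 21.6 = 11.4
  upper = 2 × 16.5 − 10.3 = 22.7

(11.4, 22.7)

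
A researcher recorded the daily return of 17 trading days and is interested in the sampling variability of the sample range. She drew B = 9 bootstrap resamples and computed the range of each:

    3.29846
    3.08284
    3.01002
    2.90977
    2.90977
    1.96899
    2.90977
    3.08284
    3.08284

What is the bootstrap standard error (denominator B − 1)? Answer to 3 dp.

Bootstrap SE is the standard deviation of the 9 replicate ranges.
Mean of replicates: (3.29846 + 3.08284 + 3.01002 + 2.90977 + 2.90977 + 1.96899 + 2.90977 + 3.08284 + 3.08284) / 9 = 26.255300 / 9 = 2.917256
Sum of squared deviations: (+0.381204)² + (+0.165584)² + (+0.092764)² + (−0.007486)² + (−0.007486)² + (−0.948266)² + (−0.007486)² + (+0.165584)² + (+0.165584)² = 1.135552
Variance = 1.135552 / 8 = 0.141944
SE* = √0.141944

SE* = 0.377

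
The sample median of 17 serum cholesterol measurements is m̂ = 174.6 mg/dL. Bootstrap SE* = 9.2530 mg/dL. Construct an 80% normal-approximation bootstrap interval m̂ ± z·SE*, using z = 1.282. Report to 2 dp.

Margin = 1.282 × 9.2530 = 11.862
Interval: 174.6 ± 11.862

(162.74, 186.46)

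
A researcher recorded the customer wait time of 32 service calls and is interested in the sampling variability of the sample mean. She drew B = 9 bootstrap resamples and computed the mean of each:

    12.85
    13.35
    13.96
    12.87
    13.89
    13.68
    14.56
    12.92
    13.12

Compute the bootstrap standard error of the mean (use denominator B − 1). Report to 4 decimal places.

Bootstrap SE is the standard deviation of the 9 replicate means.
Mean of replicates: (12.85 + 13.35 + 13.96 + 12.87 + 13.89 + 13.68 + 14.56 + 12.92 + 13.12) / 9 = 121.20000 / 9 = 13.46667
Sum of squared deviations: (−0.61667)² + (−0.11667)² + (+0.49333)² + (−0.59667)² + (+0.42333)² + (+0.21333)² + (+1.09333)² + (−0.54667)² + (−0.34667)² = 2.83240
Variance = 2.83240 / 8 = 0.35405
SE* = √0.35405

SE* = 0.5950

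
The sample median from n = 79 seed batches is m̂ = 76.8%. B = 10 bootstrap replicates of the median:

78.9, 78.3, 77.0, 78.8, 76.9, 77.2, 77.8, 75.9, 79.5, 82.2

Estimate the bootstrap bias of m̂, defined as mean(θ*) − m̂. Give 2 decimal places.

bias = +1.45

mean(θ*) = (78.9 + 78.3 + 77.0 + 78.8 + 76.9 + 77.2 + 77.8 + 75.9 + 79.5 + 82.2) / 10 = 78.250
bias = 78.250 − 76.8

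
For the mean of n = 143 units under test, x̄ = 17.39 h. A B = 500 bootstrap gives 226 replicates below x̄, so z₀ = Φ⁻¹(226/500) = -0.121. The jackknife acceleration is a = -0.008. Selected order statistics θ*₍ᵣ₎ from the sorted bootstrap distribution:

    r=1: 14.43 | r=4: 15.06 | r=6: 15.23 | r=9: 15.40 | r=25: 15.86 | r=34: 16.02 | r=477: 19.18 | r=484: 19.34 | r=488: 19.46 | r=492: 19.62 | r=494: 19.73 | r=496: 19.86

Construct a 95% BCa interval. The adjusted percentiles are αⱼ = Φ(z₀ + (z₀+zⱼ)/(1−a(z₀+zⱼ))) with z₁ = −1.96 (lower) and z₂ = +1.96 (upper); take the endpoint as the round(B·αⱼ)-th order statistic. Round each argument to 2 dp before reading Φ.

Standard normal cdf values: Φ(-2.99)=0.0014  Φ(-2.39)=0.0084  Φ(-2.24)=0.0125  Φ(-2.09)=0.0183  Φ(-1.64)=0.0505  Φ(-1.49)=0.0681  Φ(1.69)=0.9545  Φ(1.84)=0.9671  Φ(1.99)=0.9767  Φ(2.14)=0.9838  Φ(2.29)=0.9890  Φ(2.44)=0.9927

Lower: z₀ + z₁ = -0.121 + (-1.960) = -2.081; 1 − a(z₀+z₁) = 1 − (-0.008)(-2.081) = 0.9834; argument = -0.121 + (-2.081)/0.9834 = -2.2372 → -2.24.
α₁ = Φ(-2.24) = 0.0125; rank = round(500 × 0.0125) = 6; θ*₍6₎ = 15.23.
Upper: z₀ + z₂ = 1.839; 1 − a(z₀+z₂) = 1.0147; argument = 1.6913 → 1.69; α₂ = 0.9545; rank = 477; θ*₍477₎ = 19.18.

(15.23, 19.18)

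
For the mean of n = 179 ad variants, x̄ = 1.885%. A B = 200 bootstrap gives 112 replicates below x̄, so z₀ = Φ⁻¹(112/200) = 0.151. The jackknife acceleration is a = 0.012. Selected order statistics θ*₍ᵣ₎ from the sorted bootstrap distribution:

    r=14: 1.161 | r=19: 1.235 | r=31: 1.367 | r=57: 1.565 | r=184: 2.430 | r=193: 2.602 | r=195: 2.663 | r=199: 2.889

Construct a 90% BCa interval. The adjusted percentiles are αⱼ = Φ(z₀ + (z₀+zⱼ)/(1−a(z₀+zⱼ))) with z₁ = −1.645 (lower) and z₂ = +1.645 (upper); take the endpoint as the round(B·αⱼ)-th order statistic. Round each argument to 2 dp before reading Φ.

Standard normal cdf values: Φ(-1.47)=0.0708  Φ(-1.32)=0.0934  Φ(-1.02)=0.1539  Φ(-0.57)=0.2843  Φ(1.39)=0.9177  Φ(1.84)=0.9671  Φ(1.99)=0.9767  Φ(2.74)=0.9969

(1.235, 2.663)

Lower: z₀ + z₁ = 0.151 + (-1.645) = -1.494; 1 − a(z₀+z₁) = 1 − (0.012)(-1.494) = 1.0179; argument = 0.151 + (-1.494)/1.0179 = -1.3167 → -1.32.
α₁ = Φ(-1.32) = 0.0934; rank = round(200 × 0.0934) = 19; θ*₍19₎ = 1.235.
Upper: z₀ + z₂ = 1.796; 1 − a(z₀+z₂) = 0.9784; argument = 1.9866 → 1.99; α₂ = 0.9767; rank = 195; θ*₍195₎ = 2.663.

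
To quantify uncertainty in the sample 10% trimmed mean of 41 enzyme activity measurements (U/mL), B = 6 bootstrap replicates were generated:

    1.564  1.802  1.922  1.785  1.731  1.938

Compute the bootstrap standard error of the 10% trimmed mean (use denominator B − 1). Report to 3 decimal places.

Bootstrap SE is the standard deviation of the 6 replicate 10% trimmed means.
Mean of replicates: (1.564 + 1.802 + 1.922 + 1.785 + 1.731 + 1.938) / 6 = 10.7420 / 6 = 1.7903
Sum of squared deviations: (−0.2263)² + (+0.0117)² + (+0.1317)² + (−0.0053)² + (−0.0593)² + (+0.1477)² = 0.0941
Variance = 0.0941 / 5 = 0.0188
SE* = √0.0188

SE* = 0.137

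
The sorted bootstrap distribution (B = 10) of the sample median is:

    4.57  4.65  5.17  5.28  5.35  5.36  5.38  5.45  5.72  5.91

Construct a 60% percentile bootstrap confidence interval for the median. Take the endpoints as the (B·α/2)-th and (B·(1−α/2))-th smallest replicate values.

α = 0.40; lower rank = 10 × 0.200 = 2; upper rank = 10 × 0.800 = 8.
The 2nd smallest replicate is 4.65; the 8th is 5.45.

(4.65, 5.45)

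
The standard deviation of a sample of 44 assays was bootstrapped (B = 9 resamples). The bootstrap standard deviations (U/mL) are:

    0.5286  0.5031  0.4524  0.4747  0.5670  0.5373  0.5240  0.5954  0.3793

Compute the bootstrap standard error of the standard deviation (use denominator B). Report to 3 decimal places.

SE* = 0.061

Bootstrap SE is the standard deviation of the 9 replicate standard deviations.
Mean of replicates: (0.5286 + 0.5031 + 0.4524 + 0.4747 + 0.5670 + 0.5373 + 0.5240 + 0.5954 + 0.3793) / 9 = 4.56180 / 9 = 0.50687
Sum of squared deviations: (+0.02173)² + (−0.00377)² + (−0.05447)² + (−0.03217)² + (+0.06013)² + (+0.03043)² + (+0.01713)² + (+0.08853)² + (−0.12757)² = 0.03343
Variance = 0.03343 / 9 = 0.00371
SE* = √0.00371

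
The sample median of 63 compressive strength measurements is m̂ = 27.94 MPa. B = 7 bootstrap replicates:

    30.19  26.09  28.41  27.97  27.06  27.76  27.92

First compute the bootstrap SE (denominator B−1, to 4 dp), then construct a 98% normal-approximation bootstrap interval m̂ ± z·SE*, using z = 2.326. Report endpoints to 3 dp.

Mean of replicates = 27.9143; sum of squared deviations = 9.5094; SE* = √(9.5094/6) = 1.2589
Margin = 2.326 × 1.2589 = 2.9282
Interval: 27.94 ± 2.9282

(25.012, 30.868)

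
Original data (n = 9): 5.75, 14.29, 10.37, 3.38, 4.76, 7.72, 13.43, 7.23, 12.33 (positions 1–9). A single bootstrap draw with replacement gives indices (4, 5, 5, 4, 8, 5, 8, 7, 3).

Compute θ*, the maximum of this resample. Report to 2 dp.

Resample values: 3.38, 4.76, 4.76, 3.38, 7.23, 4.76, 7.23, 13.43, 10.37.
Maximum = 13.43

θ* = 13.43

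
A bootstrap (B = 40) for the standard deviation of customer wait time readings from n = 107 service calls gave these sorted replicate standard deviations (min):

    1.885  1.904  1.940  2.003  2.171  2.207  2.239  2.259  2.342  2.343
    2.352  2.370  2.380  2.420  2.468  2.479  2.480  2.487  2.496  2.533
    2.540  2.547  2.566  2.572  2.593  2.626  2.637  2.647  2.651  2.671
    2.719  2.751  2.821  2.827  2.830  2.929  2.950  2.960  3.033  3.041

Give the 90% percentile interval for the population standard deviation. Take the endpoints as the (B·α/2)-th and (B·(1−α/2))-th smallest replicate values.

α = 0.10; lower rank = 40 × 0.050 = 2; upper rank = 40 × 0.950 = 38.
The 2nd smallest replicate is 1.904; the 38th is 2.960.

(1.904, 2.960)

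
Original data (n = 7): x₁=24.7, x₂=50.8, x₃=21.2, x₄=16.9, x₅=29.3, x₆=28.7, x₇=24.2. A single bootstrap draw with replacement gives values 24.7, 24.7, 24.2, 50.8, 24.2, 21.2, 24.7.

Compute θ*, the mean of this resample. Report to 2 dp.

Mean = (24.7 + 24.7 + 24.2 + 50.8 + 24.2 + 21.2 + 24.7) / 7 = 194.50 / 7 = 27.79

θ* = 27.79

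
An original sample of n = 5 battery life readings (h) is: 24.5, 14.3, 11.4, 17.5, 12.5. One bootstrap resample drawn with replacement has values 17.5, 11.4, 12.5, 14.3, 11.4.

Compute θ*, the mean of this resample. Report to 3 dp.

θ* = 13.420

Mean = (17.5 + 11.4 + 12.5 + 14.3 + 11.4) / 5 = 67.10 / 5 = 13.420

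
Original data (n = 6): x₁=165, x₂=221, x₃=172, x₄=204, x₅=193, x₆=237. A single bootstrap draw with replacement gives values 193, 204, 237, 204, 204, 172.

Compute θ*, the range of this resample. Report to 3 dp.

θ* = 65.000

Range = 237 − 172 = 65.000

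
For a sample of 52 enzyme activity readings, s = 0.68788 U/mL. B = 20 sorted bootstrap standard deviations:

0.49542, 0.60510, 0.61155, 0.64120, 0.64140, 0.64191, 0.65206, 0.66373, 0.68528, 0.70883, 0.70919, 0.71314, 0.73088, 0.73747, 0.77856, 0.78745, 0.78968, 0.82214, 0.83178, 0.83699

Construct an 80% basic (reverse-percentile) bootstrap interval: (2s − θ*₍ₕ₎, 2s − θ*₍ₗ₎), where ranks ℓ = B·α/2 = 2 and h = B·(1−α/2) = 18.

Percentile endpoints at ranks 2 and 18: θ*₍2₎ = 0.60510, θ*₍18₎ = 0.82214.
Basic interval reflects these around s:
  lower = 2 × 0.68788 − 0.82214 = 0.55362
  upper = 2 × 0.68788 − 0.60510 = 0.77066

(0.55362, 0.77066)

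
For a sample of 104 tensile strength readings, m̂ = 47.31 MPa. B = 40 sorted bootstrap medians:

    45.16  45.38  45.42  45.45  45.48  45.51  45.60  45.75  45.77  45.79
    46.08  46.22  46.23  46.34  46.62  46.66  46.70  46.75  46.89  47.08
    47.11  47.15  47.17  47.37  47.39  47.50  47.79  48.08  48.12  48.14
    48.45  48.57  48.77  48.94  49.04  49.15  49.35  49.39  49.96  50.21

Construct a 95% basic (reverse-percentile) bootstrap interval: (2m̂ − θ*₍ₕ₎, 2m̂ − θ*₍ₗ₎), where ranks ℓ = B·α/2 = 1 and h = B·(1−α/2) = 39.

(44.66, 49.46)

Percentile endpoints at ranks 1 and 39: θ*₍1₎ = 45.16, θ*₍39₎ = 49.96.
Basic interval reflects these around m̂:
  lower = 2 × 47.31 − 49.96 = 44.66
  upper = 2 × 47.31 − 45.16 = 49.46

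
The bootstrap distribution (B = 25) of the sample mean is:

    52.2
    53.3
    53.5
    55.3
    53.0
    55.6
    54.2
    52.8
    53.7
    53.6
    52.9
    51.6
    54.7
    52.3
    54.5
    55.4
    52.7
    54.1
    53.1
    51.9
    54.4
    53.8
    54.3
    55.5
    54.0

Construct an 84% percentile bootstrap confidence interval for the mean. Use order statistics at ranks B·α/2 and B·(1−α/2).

Sorted replicates: 51.6, 51.9, 52.2, 52.3, 52.7, 52.8, 52.9, 53.0, 53.1, 53.3, 53.5, 53.6, 53.7, 53.8, 54.0, 54.1, 54.2, 54.3, 54.4, 54.5, 54.7, 55.3, 55.4, 55.5, 55.6
α = 0.16; lower rank = 25 × 0.080 = 2; upper rank = 25 × 0.920 = 23.
The 2nd smallest replicate is 51.9; the 23rd is 55.4.

(51.9, 55.4)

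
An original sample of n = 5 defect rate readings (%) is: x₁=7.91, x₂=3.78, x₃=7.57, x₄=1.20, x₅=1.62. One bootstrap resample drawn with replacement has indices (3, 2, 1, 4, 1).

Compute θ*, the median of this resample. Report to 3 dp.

Resample values: 7.57, 3.78, 7.91, 1.20, 7.91.
Sorted: 1.20, 3.78, 7.57, 7.91, 7.91
Median = middle value = 7.570

θ* = 7.570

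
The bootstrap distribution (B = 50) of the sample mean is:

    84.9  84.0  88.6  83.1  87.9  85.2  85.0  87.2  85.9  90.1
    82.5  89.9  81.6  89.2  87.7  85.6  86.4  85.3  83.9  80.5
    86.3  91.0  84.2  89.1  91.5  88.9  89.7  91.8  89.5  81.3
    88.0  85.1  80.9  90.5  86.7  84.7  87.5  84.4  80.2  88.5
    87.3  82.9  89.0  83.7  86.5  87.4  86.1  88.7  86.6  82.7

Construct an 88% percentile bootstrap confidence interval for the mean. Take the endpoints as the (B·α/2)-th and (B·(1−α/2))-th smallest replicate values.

Sorted replicates: 80.2, 80.5, 80.9, 81.3, 81.6, 82.5, 82.7, 82.9, 83.1, 83.7, 83.9, 84.0, 84.2, 84.4, 84.7, 84.9, 85.0, 85.1, 85.2, 85.3, 85.6, 85.9, 86.1, 86.3, 86.4, 86.5, 86.6, 86.7, 87.2, 87.3, 87.4, 87.5, 87.7, 87.9, 88.0, 88.5, 88.6, 88.7, 88.9, 89.0, 89.1, 89.2, 89.5, 89.7, 89.9, 90.1, 90.5, 91.0, 91.5, 91.8
α = 0.12; lower rank = 50 × 0.060 = 3; upper rank = 50 × 0.940 = 47.
The 3rd smallest replicate is 80.9; the 47th is 90.5.

(80.9, 90.5)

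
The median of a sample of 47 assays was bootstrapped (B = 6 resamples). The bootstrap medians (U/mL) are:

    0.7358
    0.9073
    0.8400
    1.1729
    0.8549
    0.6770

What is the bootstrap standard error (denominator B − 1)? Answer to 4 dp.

SE* = 0.1728

Bootstrap SE is the standard deviation of the 6 replicate medians.
Mean of replicates: (0.7358 + 0.9073 + 0.8400 + 1.1729 + 0.8549 + 0.6770) / 6 = 5.18790 / 6 = 0.86465
Sum of squared deviations: (−0.12885)² + (+0.04265)² + (−0.02465)² + (+0.30825)² + (−0.00975)² + (−0.18765)² = 0.14935
Variance = 0.14935 / 5 = 0.02987
SE* = √0.02987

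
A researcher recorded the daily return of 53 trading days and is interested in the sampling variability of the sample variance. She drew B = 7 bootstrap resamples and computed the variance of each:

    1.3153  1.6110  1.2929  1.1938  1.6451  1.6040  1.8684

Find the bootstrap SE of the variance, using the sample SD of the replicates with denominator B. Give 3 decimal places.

Bootstrap SE is the standard deviation of the 7 replicate variances.
Mean of replicates: (1.3153 + 1.6110 + 1.2929 + 1.1938 + 1.6451 + 1.6040 + 1.8684) / 7 = 10.53050 / 7 = 1.50436
Sum of squared deviations: (−0.18906)² + (+0.10664)² + (−0.21146)² + (−0.31056)² + (+0.14074)² + (+0.09964)² + (+0.36404)² = 0.35054
Variance = 0.35054 / 7 = 0.05008
SE* = √0.05008

SE* = 0.224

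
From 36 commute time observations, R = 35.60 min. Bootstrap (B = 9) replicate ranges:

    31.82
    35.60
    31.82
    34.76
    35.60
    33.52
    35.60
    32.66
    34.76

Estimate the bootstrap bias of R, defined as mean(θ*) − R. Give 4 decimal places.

mean(θ*) = (31.82 + 35.60 + 31.82 + 34.76 + 35.60 + 33.52 + 35.60 + 32.66 + 34.76) / 9 = 34.01556
bias = 34.01556 − 35.60

bias = −1.5844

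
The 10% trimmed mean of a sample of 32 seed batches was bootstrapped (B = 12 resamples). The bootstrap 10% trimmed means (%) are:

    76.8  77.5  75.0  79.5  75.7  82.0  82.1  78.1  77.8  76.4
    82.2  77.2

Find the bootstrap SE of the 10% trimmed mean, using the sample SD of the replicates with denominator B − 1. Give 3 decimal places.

Bootstrap SE is the standard deviation of the 12 replicate 10% trimmed means.
Mean of replicates: (76.8 + 77.5 + 75.0 + 79.5 + 75.7 + 82.0 + 82.1 + 78.1 + 77.8 + 76.4 + 82.2 + 77.2) / 12 = 940.3000 / 12 = 78.3583
Sum of squared deviations: (−1.5583)² + (−0.8583)² + (−3.3583)² + (+1.1417)² + (−2.6583)² + (+3.6417)² + (+3.7417)² + (−0.2583)² + (−0.5583)² + (−1.9583)² + (+3.8417)² + (−1.1583)² = 70.3892
Variance = 70.3892 / 11 = 6.3990
SE* = √6.3990

SE* = 2.530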